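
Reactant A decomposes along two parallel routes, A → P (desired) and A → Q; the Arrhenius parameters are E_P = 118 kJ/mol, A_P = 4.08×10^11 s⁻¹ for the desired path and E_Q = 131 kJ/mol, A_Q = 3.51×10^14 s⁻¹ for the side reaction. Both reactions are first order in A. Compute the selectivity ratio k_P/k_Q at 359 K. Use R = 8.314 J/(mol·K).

0.0906

Since both paths have the same order in A, the concentration cancels and S_{P/Q} = k_P/k_Q = (A_P/A_Q)·exp[(E_Q−E_P)/(RT)].
(E_Q−E_P)/(RT) = (131−118)×10³/(8.314×359) = 13000/2985 = 4.356.
k_P/k_Q = (4.08×10^11/3.51×10^14)·exp(4.356) = 0.001162 × 77.91 = 0.0906.
Since E_P < E_Q, lowering the temperature improves selectivity toward P.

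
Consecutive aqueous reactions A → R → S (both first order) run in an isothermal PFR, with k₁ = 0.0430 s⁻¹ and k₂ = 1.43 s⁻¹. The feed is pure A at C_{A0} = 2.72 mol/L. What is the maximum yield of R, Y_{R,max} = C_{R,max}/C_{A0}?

Evaluating C_R at τ_opt = ln(k₂/k₁)/(k₂−k₁) gives C_{R,max}/C_{A0} = (k₁/k₂)^[k₂/(k₂−k₁)].
= (0.0430/1.43)^(1.43/(1.43−0.0430)) = (0.03007)^(1.031) = 0.02697.

0.0270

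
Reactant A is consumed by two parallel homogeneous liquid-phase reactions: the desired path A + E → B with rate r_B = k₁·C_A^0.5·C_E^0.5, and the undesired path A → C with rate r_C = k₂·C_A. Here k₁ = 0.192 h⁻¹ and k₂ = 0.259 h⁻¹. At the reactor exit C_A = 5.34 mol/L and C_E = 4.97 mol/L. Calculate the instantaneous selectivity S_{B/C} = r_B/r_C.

S_{B/C} = r_B/r_C = (k₁·C_A^0.5·C_E^0.5)/(k₂·C_A) = (k₁/k₂)·C_A^-0.5·C_E^0.5.
= (0.192×5.340^0.5×4.970^0.5) / (0.259×5.340) = 0.9891/1.383 = 0.715.

0.715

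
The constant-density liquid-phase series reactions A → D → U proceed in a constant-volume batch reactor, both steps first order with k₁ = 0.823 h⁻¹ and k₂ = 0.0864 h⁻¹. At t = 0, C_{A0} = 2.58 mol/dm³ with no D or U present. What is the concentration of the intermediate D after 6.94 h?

Solving the coupled first-order balances gives C_D(t) = [k₁/(k₂−k₁)]·C_{A0}·(e^(−k₁t) − e^(−k₂t)).
e^(−k₁t) = e^(−0.823×6.94) = e^(−5.712) = 0.003307; e^(−k₂t) = e^(−0.5996) = 0.5490.
C_D = 0.823×2.58/(0.0864−0.823) × (0.003307−0.5490) = (-2.883)×(-0.5457) = 1.573 mol/dm³.

1.57 mol/dm³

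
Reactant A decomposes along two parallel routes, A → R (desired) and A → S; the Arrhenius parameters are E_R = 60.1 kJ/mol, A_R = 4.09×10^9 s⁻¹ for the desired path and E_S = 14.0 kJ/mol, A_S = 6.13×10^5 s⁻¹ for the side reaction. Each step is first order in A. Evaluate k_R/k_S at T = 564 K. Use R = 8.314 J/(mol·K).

k_R/k_S = (A_R/A_S)·exp[−(E_R−E_S)/(RT)] = (A_R/A_S)·exp[(E_S−E_R)/(RT)].
(E_S−E_R)/(RT) = (14.0−60.1)×10³/(8.314×564) = -46100/4689 = -9.831.
k_R/k_S = (4.09×10^9/6.13×10^5)·exp(-9.831) = 6672 × 5.374×10^-5 = 0.359.
Since E_R > E_S, raising the temperature improves selectivity toward R.

0.359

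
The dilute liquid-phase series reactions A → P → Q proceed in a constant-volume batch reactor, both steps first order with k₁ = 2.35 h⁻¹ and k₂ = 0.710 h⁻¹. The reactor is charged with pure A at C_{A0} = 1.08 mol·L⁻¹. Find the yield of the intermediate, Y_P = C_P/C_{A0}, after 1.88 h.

0.360

The intermediate concentration in a first-order A→B→C sequence is C_P = k₁C_{A0}(e^(−k₁t) − e^(−k₂t))/(k₂−k₁).
e^(−k₁t) = e^(−2.35×1.88) = e^(−4.418) = 0.01206; e^(−k₂t) = e^(−1.335) = 0.2632.
C_P = 2.35×1.08/(0.710−2.35) × (0.01206−0.2632) = (-1.548)×(-0.2512) = 0.3887 mol·L⁻¹.
Y_P = C_P/C_{A0} = 0.3887/1.08 = 0.360.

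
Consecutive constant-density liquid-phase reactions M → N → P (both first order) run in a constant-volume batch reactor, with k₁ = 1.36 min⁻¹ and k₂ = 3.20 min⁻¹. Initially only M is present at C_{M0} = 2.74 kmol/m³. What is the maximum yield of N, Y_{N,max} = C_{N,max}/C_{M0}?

For a first-order series the maximum intermediate yield is C_{N,max}/C_{M0} = (k₁/k₂)^[k₂/(k₂−k₁)].
= (1.36/3.20)^(3.20/(3.20−1.36)) = (0.4250)^(1.739) = 0.2258.

0.226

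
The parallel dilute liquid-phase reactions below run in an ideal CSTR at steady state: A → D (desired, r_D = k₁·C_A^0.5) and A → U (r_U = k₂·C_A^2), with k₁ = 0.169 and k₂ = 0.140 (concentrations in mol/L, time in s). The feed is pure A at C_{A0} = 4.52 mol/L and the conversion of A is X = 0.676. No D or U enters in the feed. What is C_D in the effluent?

Exit C_A = C_{A0}(1−X) = 4.52×0.324 = 1.464 mol/L.
A CSTR operates uniformly at the exit composition, giving r_D = 0.2045 and r_U = 0.3003 (each k·C_A^n at C_A = 1.464).
Fraction of consumed A going to D: r_D/(r_D+r_U) = 0.4052.
C_D = 0.4052·C_{A0}·X = 0.4052×4.52×0.676 = 1.24 mol/L.

1.24 mol/L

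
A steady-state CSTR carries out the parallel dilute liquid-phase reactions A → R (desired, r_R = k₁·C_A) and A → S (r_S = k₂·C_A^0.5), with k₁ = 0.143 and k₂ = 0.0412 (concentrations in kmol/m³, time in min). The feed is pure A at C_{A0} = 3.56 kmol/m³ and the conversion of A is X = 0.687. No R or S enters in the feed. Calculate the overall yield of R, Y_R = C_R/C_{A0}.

Exit C_A = C_{A0}(1−X) = 3.56×0.313 = 1.114 kmol/m³.
In a CSTR the entire volume is at exit conditions, so r_R = 0.143×1.114 = 0.1593 and r_S = 0.0412×1.114^0.5 = 0.04349.
Fraction of consumed A going to R: r_R/(r_R+r_S) = 0.7856.
C_R = 0.7856·C_{A0}·X = 0.7856×3.56×0.687 = 1.92 kmol/m³; Y_R = C_R/C_{A0} = 0.540.

0.540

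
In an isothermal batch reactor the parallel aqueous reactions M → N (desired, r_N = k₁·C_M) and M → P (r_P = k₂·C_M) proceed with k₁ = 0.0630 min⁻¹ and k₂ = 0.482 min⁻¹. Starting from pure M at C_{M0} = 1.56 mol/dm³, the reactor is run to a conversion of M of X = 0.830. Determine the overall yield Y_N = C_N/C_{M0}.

0.0959

C_M = C_{M0}(1−X) = 0.2652 mol/dm³.
Both paths are first order in M, so the instantaneous fraction to N is constant: dC_N/d(−C_M) = k₁/(k₁+k₂) = 0.1156.
C_N = 0.1156·(C_{M0}−C_M) = 0.1156×1.295 = 0.150 mol/dm³.
Y_N = C_N/C_{M0} = 0.1497/1.56 = 0.0959.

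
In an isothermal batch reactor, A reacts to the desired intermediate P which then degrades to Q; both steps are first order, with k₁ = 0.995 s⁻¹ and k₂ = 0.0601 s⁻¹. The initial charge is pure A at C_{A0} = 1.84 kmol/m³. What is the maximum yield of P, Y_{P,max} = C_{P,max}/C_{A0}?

For a first-order series the maximum intermediate yield is C_{P,max}/C_{A0} = (k₁/k₂)^[k₂/(k₂−k₁)].
= (0.995/0.0601)^(0.0601/(0.0601−0.995)) = (16.56)^(-0.06428) = 0.8349.

0.835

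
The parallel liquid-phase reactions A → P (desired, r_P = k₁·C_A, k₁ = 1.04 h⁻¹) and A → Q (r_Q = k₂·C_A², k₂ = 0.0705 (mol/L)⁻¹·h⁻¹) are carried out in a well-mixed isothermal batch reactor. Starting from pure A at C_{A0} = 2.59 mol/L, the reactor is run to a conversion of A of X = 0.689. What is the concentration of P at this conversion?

C_A = C_{A0}(1−X) = 0.8055 mol/L.
Along a PFR/batch, dC_P/dC_A = −r_P/(r_P+r_Q) = −k₁/(k₁+k₂·C_A).
Integrating from C_{A0} to C_A: C_P = (1.04/0.0705)·ln[(1.04+0.0705·2.59)/(1.04+0.0705·0.805)] = 14.75·ln(1.223/1.097) = 1.602 mol/L.

1.60 mol/L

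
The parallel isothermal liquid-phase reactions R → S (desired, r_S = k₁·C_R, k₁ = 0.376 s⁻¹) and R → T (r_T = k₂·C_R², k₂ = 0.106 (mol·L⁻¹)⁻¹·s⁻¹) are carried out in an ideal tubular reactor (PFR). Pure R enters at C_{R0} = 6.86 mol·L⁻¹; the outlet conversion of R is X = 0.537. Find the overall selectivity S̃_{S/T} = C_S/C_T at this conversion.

C_R = C_{R0}(1−X) = 3.176 mol·L⁻¹.
Along a PFR/batch, dC_S/dC_R = −r_S/(r_S+r_T) = −k₁/(k₁+k₂·C_R).
Integrating from C_{R0} to C_R: C_S = (0.376/0.106)·ln[(0.376+0.106·6.86)/(0.376+0.106·3.18)] = 3.547·ln(1.103/0.7127) = 1.550 mol·L⁻¹.
C_T = (C_{R0}−C_R)−C_S = 2.134 mol·L⁻¹; S̃_{S/T} = 1.550/2.134 = 0.726.

0.726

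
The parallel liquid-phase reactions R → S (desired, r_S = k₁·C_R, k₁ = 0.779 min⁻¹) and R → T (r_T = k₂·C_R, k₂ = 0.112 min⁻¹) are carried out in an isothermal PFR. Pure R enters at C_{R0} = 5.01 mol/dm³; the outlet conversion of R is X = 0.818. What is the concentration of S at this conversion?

3.58 mol/dm³

C_R = C_{R0}(1−X) = 0.9118 mol/dm³.
Both paths are first order in R, so the instantaneous fraction to S is constant: dC_S/d(−C_R) = k₁/(k₁+k₂) = 0.8743.
C_S = 0.8743·(C_{R0}−C_R) = 0.8743×4.098 = 3.58 mol/dm³.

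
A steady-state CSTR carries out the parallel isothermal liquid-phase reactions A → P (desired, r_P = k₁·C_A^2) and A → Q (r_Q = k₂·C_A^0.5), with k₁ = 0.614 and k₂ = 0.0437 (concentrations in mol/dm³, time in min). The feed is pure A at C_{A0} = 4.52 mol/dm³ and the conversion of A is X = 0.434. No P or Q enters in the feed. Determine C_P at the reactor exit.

1.93 mol/dm³

Exit C_A = C_{A0}(1−X) = 4.52×0.566 = 2.558 mol/dm³.
A CSTR operates uniformly at the exit composition, giving r_P = 4.019 and r_Q = 0.06990 (each k·C_A^n at C_A = 2.558).
Fraction of consumed A going to P: r_P/(r_P+r_Q) = 0.9829.
C_P = 0.9829·C_{A0}·X = 0.9829×4.52×0.434 = 1.93 mol/dm³.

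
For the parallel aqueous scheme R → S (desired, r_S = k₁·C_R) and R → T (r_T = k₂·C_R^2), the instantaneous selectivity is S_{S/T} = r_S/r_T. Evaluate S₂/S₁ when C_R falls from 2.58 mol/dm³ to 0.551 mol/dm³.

4.68

S_{S/T} = (k₁/k₂)·C_R⁻¹, so S₂/S₁ = (C_{R,2}/C_{R,1})⁻¹.
= 2.58/0.551 = 4.68.
Selectivity toward S rises as C_R falls — low-concentration operation is favoured.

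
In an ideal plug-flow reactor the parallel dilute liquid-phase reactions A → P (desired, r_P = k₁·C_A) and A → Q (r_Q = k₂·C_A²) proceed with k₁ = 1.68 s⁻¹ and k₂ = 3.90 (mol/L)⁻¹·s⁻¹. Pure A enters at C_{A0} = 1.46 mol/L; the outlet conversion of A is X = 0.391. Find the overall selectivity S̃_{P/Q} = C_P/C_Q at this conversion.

C_A = C_{A0}(1−X) = 0.8891 mol/L.
Along a PFR/batch, dC_P/dC_A = −r_P/(r_P+r_Q) = −k₁/(k₁+k₂·C_A).
Integrating from C_{A0} to C_A: C_P = (1.68/3.90)·ln[(1.68+3.90·1.46)/(1.68+3.90·0.889)] = 0.4308·ln(7.374/5.148) = 0.1548 mol/L.
C_Q = (C_{A0}−C_A)−C_P = 0.4160 mol/L; S̃_{P/Q} = 0.1548/0.4160 = 0.372.

0.372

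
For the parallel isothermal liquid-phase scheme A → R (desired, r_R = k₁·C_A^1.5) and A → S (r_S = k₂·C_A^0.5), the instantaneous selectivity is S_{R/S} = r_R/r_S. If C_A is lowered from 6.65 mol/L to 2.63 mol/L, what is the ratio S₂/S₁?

S_{R/S} = (k₁/k₂)·C_A, so S₂/S₁ = (C_{A,2}/C_{A,1}).
= 2.63/6.65 = 0.395.
Selectivity toward R falls as C_A falls — high-concentration operation is favoured.

0.395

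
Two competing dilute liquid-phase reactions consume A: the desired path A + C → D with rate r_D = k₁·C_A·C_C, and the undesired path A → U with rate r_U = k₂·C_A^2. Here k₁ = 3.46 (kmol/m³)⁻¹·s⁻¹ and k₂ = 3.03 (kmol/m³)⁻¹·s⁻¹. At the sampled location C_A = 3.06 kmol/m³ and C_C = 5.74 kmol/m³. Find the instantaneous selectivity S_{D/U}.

S_{D/U} = r_D/r_U = (k₁·C_A·C_C)/(k₂·C_A^2) = (k₁/k₂)·C_A⁻¹·C_C.
= (3.46×3.060×5.740) / (3.03×3.060^2) = 60.77/28.37 = 2.14.
The undesired path is higher order in A, so low C_A (CSTR or dilute feed) favours D.

2.14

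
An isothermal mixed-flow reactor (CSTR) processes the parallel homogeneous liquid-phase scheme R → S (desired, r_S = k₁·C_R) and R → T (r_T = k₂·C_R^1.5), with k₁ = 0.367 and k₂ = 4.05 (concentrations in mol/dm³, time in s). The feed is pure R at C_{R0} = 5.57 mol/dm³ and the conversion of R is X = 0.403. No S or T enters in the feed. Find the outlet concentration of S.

0.106 mol/dm³

Exit C_R = C_{R0}(1−X) = 5.57×0.597 = 3.325 mol/dm³.
In a CSTR the entire volume is at exit conditions, so r_S = 0.367×3.325 = 1.220 and r_T = 4.05×3.325^1.5 = 24.56.
Fraction of consumed R going to S: r_S/(r_S+r_T) = 0.04734.
C_S = 0.04734·C_{R0}·X = 0.04734×5.57×0.403 = 0.106 mol/dm³.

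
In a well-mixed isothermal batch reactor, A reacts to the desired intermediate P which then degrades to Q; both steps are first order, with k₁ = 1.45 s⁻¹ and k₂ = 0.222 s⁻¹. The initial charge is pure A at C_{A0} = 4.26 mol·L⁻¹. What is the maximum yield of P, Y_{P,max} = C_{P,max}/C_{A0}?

Evaluating C_P at t_opt = ln(k₂/k₁)/(k₂−k₁) gives C_{P,max}/C_{A0} = (k₁/k₂)^[k₂/(k₂−k₁)].
= (1.45/0.222)^(0.222/(0.222−1.45)) = (6.532)^(-0.1808) = 0.7123.

0.712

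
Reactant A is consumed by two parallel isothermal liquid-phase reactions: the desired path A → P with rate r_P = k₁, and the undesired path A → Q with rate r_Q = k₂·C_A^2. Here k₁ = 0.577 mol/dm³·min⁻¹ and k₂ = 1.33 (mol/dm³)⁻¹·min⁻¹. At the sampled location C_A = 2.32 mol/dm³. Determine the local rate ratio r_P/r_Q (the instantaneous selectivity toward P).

S_{P/Q} = r_P/r_Q = (k₁)/(k₂·C_A^2) = (k₁/k₂)·C_A^-2.
= (0.577) / (1.33×2.320^2) = 0.5770/7.159 = 0.0806.

0.0806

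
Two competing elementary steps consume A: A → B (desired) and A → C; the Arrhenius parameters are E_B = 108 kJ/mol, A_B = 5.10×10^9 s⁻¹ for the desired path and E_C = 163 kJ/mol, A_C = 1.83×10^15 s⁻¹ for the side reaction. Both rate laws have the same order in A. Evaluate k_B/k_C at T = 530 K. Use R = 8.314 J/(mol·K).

0.734

Since both paths have the same order in A, the concentration cancels and S_{B/C} = k_B/k_C = (A_B/A_C)·exp[(E_C−E_B)/(RT)].
(E_C−E_B)/(RT) = (163−108)×10³/(8.314×530) = 55000/4406 = 12.48.
k_B/k_C = (5.10×10^9/1.83×10^15)·exp(12.48) = 2.787×10^-6 × 2.635×10^5 = 0.734.
Since E_B < E_C, lowering the temperature improves selectivity toward B.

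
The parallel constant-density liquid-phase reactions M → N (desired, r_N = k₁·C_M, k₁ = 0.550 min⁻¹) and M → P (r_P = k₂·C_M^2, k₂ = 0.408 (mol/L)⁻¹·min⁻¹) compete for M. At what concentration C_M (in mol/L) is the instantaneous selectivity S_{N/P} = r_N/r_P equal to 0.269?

S_{N/P} = (k₁/k₂)·C_M⁻¹ ⇒ C_M = (S·k₂/k₁)^(-1).
= (0.269×0.408/0.550)^(-1) = (0.1995)^(-1) = 5.01 mol/L.

5.01 mol/L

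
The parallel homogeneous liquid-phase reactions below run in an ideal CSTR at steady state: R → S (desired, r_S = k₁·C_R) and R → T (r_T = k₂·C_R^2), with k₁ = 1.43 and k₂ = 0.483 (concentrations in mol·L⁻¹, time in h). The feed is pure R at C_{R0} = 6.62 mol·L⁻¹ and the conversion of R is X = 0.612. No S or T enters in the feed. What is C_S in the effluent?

2.17 mol·L⁻¹

Exit C_R = C_{R0}(1−X) = 6.62×0.388 = 2.569 mol·L⁻¹.
A CSTR operates uniformly at the exit composition, giving r_S = 3.673 and r_T = 3.187 (each k·C_R^n at C_R = 2.569).
Fraction of consumed R going to S: r_S/(r_S+r_T) = 0.5355.
C_S = 0.5355·C_{R0}·X = 0.5355×6.62×0.612 = 2.17 mol·L⁻¹.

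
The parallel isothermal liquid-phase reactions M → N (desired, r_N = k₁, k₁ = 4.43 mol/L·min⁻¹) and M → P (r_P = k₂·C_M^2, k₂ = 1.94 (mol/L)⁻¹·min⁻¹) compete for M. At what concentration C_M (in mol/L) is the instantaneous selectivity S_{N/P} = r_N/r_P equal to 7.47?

S_{N/P} = (k₁/k₂)·C_M^-2 ⇒ C_M = (S·k₂/k₁)^(-0.5).
= (7.47×1.94/4.43)^(-0.5) = (3.271)^(-0.5) = 0.553 mol/L.

0.553 mol/L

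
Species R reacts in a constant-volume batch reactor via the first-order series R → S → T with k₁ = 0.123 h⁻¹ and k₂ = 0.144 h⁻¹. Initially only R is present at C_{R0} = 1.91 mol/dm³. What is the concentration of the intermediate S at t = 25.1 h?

Solving the coupled first-order balances gives C_S(t) = [k₁/(k₂−k₁)]·C_{R0}·(e^(−k₁t) − e^(−k₂t)).
e^(−k₁t) = e^(−0.123×25.1) = e^(−3.087) = 0.04562; e^(−k₂t) = e^(−3.614) = 0.02693.
C_S = 0.123×1.91/(0.144−0.123) × (0.04562−0.02693) = 11.19×0.01869 = 0.2091 mol/dm³.

0.209 mol/dm³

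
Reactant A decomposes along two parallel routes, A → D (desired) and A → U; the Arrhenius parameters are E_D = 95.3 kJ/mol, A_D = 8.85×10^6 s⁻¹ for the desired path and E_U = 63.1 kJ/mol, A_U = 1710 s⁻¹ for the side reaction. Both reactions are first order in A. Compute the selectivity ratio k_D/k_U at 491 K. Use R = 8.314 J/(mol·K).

1.94

k_D/k_U = (A_D/A_U)·exp[−(E_D−E_U)/(RT)] = (A_D/A_U)·exp[(E_U−E_D)/(RT)].
(E_U−E_D)/(RT) = (63.1−95.3)×10³/(8.314×491) = -32200/4082 = -7.888.
k_D/k_U = (8.85×10^6/1710)·exp(-7.888) = 5175 × 3.752×10^-4 = 1.94.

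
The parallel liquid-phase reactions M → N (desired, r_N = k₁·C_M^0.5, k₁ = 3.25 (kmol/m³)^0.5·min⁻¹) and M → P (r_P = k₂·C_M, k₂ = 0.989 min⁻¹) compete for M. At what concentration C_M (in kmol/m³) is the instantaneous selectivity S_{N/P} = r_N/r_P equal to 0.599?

S_{N/P} = (k₁/k₂)·C_M^-0.5 ⇒ C_M = (S·k₂/k₁)^(-2).
= (0.599×0.989/3.25)^(-2) = (0.1823)^(-2) = 30.1 kmol/m³.

30.1 kmol/m³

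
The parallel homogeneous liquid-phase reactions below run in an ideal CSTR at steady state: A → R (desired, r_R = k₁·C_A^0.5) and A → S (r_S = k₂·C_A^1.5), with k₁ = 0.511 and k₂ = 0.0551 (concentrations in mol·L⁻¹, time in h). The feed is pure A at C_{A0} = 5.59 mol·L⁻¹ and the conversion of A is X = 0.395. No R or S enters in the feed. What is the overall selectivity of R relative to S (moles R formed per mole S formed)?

Exit C_A = C_{A0}(1−X) = 5.59×0.605 = 3.382 mol·L⁻¹.
In a CSTR the entire volume is at exit conditions, so r_R = 0.511×3.382^0.5 = 0.9397 and r_S = 0.0551×3.382^1.5 = 0.3427.
Overall selectivity = C_R/C_S = r_Rτ/(r_Sτ) = r_R/r_S = 2.74.

2.74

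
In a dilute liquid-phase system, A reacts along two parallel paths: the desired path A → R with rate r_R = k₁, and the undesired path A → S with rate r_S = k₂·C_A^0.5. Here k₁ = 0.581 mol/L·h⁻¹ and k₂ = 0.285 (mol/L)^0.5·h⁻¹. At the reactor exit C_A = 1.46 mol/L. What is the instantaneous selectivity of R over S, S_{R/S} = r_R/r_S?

1.69

S_{R/S} = r_R/r_S = (k₁)/(k₂·C_A^0.5) = (k₁/k₂)·C_A^-0.5.
= (0.581) / (0.285×1.460^0.5) = 0.5810/0.3444 = 1.69.
The undesired path is higher order in A, so low C_A (CSTR or dilute feed) favours R.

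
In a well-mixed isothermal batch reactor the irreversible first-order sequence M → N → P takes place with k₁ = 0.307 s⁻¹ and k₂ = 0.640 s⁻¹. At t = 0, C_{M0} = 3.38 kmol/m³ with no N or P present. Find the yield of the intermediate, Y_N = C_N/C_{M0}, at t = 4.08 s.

0.196

Solving the coupled first-order balances gives C_N(t) = [k₁/(k₂−k₁)]·C_{M0}·(e^(−k₁t) − e^(−k₂t)).
e^(−k₁t) = e^(−0.307×4.08) = e^(−1.253) = 0.2858; e^(−k₂t) = e^(−2.611) = 0.07345.
C_N = 0.307×3.38/(0.640−0.307) × (0.2858−0.07345) = 3.116×0.2123 = 0.6616 kmol/m³.
Y_N = C_N/C_{M0} = 0.6616/3.38 = 0.196.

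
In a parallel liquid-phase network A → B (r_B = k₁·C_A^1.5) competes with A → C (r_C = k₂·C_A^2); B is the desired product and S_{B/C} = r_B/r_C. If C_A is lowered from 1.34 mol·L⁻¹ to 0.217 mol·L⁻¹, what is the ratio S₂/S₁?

2.48

S_{B/C} = (k₁/k₂)·C_A^-0.5, so S₂/S₁ = (C_{A,2}/C_{A,1})^-0.5.
= (0.217/1.34)^(-0.5) = (0.1619)^(-0.5) = 2.48.
Selectivity toward B rises as C_A falls — low-concentration operation is favoured.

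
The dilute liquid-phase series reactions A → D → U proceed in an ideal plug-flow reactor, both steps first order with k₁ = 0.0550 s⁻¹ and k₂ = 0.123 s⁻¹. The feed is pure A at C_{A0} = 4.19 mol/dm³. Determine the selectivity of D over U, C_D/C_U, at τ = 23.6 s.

Solving the coupled first-order balances gives C_D(τ) = [k₁/(k₂−k₁)]·C_{A0}·(e^(−k₁τ) − e^(−k₂τ)).
e^(−k₁τ) = e^(−0.0550×23.6) = e^(−1.298) = 0.2731; e^(−k₂τ) = e^(−2.903) = 0.05487.
C_D = 0.0550×4.19/(0.123−0.0550) × (0.2731−0.05487) = 3.389×0.2182 = 0.7395 mol/dm³.
C_A = C_{A0}e^(−k₁τ) = 1.144 mol/dm³, so C_U = C_{A0}−C_A−C_D = 2.306 mol/dm³; C_D/C_U = 0.321.

0.321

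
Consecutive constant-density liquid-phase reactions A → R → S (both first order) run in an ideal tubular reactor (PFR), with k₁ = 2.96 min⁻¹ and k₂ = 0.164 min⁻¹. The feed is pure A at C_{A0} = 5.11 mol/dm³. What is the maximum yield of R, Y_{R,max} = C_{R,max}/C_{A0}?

0.844

At the optimum, C_{R,max}/C_{A0} = (k₁/k₂)^[k₂/(k₂−k₁)].
= (2.96/0.164)^(0.164/(0.164−2.96)) = (18.05)^(-0.05866) = 0.8439.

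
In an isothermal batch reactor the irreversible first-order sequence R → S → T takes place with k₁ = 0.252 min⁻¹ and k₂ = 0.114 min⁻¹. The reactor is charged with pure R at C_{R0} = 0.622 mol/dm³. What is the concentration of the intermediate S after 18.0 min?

0.134 mol/dm³

The intermediate concentration in a first-order A→B→C sequence is C_S = k₁C_{R0}(e^(−k₁t) − e^(−k₂t))/(k₂−k₁).
e^(−k₁t) = e^(−0.252×18.0) = e^(−4.536) = 0.01072; e^(−k₂t) = e^(−2.052) = 0.1285.
C_S = 0.252×0.622/(0.114−0.252) × (0.01072−0.1285) = (-1.136)×(-0.1178) = 0.1338 mol/dm³.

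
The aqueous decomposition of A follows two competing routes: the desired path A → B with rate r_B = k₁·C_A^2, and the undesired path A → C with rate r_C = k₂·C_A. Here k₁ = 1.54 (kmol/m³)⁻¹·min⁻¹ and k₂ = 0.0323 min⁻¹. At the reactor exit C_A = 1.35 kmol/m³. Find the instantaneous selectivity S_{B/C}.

64.4

S_{B/C} = r_B/r_C = (k₁·C_A^2)/(k₂·C_A) = (k₁/k₂)·C_A.
= (1.54×1.350^2) / (0.0323×1.350) = 2.807/0.04361 = 64.4.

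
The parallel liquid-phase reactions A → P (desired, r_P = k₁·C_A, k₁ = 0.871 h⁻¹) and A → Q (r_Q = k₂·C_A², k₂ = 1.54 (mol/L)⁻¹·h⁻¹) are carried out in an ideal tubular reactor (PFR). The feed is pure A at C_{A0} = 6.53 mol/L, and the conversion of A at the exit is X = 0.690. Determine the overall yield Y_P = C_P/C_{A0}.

C_A = C_{A0}(1−X) = 2.024 mol/L.
Along a PFR/batch, dC_P/dC_A = −r_P/(r_P+r_Q) = −k₁/(k₁+k₂·C_A).
Integrating from C_{A0} to C_A: C_P = (0.871/1.54)·ln[(0.871+1.54·6.53)/(0.871+1.54·2.02)] = 0.5656·ln(10.93/3.988) = 0.5700 mol/L.
Y_P = C_P/C_{A0} = 0.5700/6.53 = 0.0873.

0.0873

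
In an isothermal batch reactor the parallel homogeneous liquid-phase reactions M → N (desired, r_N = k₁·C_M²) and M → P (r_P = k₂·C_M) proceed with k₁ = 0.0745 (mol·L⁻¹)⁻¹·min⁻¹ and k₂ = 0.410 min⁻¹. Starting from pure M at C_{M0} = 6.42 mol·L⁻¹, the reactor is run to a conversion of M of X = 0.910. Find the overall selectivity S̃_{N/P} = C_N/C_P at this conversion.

0.577

C_M = C_{M0}(1−X) = 0.5778 mol·L⁻¹.
Along a PFR/batch, dC_P/dC_M = −r_P/(r_N+r_P) = −k₂/(k₂+k₁·C_M).
Integrating from C_{M0} to C_M: C_P = (0.410/0.0745)·ln[(0.410+0.0745·6.42)/(0.410+0.0745·0.578)] = 5.503·ln(0.8883/0.4530) = 3.705 mol·L⁻¹.
Then C_N = (C_{M0}−C_M) − C_P = 5.842 − 3.705 = 2.137 mol·L⁻¹.
S̃_{N/P} = C_N/C_P = 2.137/3.705 = 0.577.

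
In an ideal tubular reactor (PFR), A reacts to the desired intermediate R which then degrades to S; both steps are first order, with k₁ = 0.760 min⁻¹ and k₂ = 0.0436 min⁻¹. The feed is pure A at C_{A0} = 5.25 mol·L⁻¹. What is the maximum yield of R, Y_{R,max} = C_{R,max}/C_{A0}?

0.840

At the optimum, C_{R,max}/C_{A0} = (k₁/k₂)^[k₂/(k₂−k₁)].
= (0.760/0.0436)^(0.0436/(0.0436−0.760)) = (17.43)^(-0.06086) = 0.8403.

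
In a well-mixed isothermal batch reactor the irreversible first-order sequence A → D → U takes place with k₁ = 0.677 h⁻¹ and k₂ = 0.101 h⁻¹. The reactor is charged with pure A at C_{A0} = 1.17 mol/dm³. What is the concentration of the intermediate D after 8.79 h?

0.562 mol/dm³

For first-order series with pure A initially, C_D(t) = k₁C_{A0}/(k₂−k₁)·(e^(−k₁t) − e^(−k₂t)).
e^(−k₁t) = e^(−0.677×8.79) = e^(−5.951) = 0.002604; e^(−k₂t) = e^(−0.8878) = 0.4116.
C_D = 0.677×1.17/(0.101−0.677) × (0.002604−0.4116) = (-1.375)×(-0.4090) = 0.5624 mol/dm³.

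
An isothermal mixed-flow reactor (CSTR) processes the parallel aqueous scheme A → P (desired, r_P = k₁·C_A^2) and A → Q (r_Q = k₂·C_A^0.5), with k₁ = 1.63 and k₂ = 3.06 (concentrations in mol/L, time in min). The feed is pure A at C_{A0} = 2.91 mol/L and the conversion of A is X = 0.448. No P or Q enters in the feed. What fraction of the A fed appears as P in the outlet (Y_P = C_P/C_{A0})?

0.233

Exit C_A = C_{A0}(1−X) = 2.91×0.552 = 1.606 mol/L.
In a CSTR the entire volume is at exit conditions, so r_P = 1.63×1.606^2 = 4.206 and r_Q = 3.06×1.606^0.5 = 3.878.
Fraction of consumed A going to P: r_P/(r_P+r_Q) = 0.5203.
C_P = 0.5203·C_{A0}·X = 0.5203×2.91×0.448 = 0.678 mol/L; Y_P = C_P/C_{A0} = 0.233.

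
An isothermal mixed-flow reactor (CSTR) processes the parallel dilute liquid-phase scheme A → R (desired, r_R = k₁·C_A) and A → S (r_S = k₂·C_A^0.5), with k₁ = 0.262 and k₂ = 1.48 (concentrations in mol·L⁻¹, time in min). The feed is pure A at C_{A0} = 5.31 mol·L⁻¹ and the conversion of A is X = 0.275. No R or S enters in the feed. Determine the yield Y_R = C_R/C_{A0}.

0.0709

Exit C_A = C_{A0}(1−X) = 5.31×0.725 = 3.850 mol·L⁻¹.
A CSTR operates uniformly at the exit composition, giving r_R = 1.009 and r_S = 2.904 (each k·C_A^n at C_A = 3.850).
Fraction of consumed A going to R: r_R/(r_R+r_S) = 0.2578.
C_R = 0.2578·C_{A0}·X = 0.2578×5.31×0.275 = 0.376 mol·L⁻¹; Y_R = C_R/C_{A0} = 0.0709.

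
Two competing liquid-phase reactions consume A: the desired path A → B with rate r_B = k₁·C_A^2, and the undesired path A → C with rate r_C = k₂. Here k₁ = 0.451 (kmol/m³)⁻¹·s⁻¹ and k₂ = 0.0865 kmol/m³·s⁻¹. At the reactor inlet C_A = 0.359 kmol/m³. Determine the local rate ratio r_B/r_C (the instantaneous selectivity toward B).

0.672

S_{B/C} = r_B/r_C = (k₁·C_A^2)/(k₂) = (k₁/k₂)·C_A^2.
= (0.451×0.3590^2) / (0.0865) = 0.05813/0.08650 = 0.672.
Since the desired path is higher order in A, keeping C_A high (PFR or concentrated feed) favours B.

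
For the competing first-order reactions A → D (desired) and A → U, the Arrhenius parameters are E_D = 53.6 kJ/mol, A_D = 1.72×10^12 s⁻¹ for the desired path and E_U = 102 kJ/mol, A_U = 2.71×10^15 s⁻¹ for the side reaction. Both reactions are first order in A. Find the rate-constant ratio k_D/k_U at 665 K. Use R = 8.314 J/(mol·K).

k_D/k_U = (A_D/A_U)·exp[−(E_D−E_U)/(RT)] = (A_D/A_U)·exp[(E_U−E_D)/(RT)].
(E_U−E_D)/(RT) = (102−53.6)×10³/(8.314×665) = 48400/5529 = 8.754.
k_D/k_U = (1.72×10^12/2.71×10^15)·exp(8.754) = 6.347×10^-4 × 6337 = 4.02.
Since E_D < E_U, lowering the temperature improves selectivity toward D.

4.02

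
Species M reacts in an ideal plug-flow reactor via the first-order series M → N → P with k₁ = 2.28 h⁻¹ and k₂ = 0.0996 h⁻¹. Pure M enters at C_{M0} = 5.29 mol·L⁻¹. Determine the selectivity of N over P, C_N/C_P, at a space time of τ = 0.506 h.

The intermediate concentration in a first-order A→B→C sequence is C_N = k₁C_{M0}(e^(−k₁τ) − e^(−k₂τ))/(k₂−k₁).
e^(−k₁τ) = e^(−2.28×0.506) = e^(−1.154) = 0.3155; e^(−k₂τ) = e^(−0.05040) = 0.9509.
C_N = 2.28×5.29/(0.0996−2.28) × (0.3155−0.9509) = (-5.532)×(-0.6354) = 3.515 mol·L⁻¹.
C_M = C_{M0}e^(−k₁τ) = 1.669 mol·L⁻¹, so C_P = C_{M0}−C_M−C_N = 0.1065 mol·L⁻¹; C_N/C_P = 33.0.

33.0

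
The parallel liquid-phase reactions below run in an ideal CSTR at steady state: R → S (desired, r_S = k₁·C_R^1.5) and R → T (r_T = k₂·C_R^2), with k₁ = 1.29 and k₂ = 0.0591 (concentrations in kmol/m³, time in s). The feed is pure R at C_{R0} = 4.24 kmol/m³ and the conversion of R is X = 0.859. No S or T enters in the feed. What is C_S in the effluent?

Exit C_R = C_{R0}(1−X) = 4.24×0.141 = 0.5978 kmol/m³.
Rates in a CSTR are evaluated at the outlet concentration: r_S = 1.29×0.5978^1.5 = 0.5963, r_T = 0.0591×0.5978^2 = 0.02112.
Fraction of consumed R going to S: r_S/(r_S+r_T) = 0.9658.
C_S = 0.9658·C_{R0}·X = 0.9658×4.24×0.859 = 3.52 kmol/m³.

3.52 kmol/m³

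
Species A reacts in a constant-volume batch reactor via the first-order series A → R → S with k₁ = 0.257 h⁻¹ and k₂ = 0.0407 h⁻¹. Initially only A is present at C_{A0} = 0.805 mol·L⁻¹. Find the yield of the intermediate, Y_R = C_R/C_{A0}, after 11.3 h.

The intermediate concentration in a first-order A→B→C sequence is C_R = k₁C_{A0}(e^(−k₁t) − e^(−k₂t))/(k₂−k₁).
e^(−k₁t) = e^(−0.257×11.3) = e^(−2.904) = 0.05480; e^(−k₂t) = e^(−0.4599) = 0.6313.
C_R = 0.257×0.805/(0.0407−0.257) × (0.05480−0.6313) = (-0.9565)×(-0.5765) = 0.5514 mol·L⁻¹.
Y_R = C_R/C_{A0} = 0.5514/0.805 = 0.685.

0.685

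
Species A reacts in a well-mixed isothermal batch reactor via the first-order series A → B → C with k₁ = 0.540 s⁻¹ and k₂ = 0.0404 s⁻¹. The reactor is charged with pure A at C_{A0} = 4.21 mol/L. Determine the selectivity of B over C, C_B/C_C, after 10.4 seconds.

Solving the coupled first-order balances gives C_B(t) = [k₁/(k₂−k₁)]·C_{A0}·(e^(−k₁t) − e^(−k₂t)).
e^(−k₁t) = e^(−0.540×10.4) = e^(−5.616) = 0.003639; e^(−k₂t) = e^(−0.4202) = 0.6569.
C_B = 0.540×4.21/(0.0404−0.540) × (0.003639−0.6569) = (-4.550)×(-0.6533) = 2.973 mol/L.
C_A = C_{A0}e^(−k₁t) = 0.01532 mol/L, so C_C = C_{A0}−C_A−C_B = 1.222 mol/L; C_B/C_C = 2.43.

2.43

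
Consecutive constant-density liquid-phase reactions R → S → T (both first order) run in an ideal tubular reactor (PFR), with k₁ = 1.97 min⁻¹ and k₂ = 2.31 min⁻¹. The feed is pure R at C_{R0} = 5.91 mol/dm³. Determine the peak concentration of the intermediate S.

2.00 mol/dm³

For a first-order series the maximum intermediate yield is C_{S,max}/C_{R0} = (k₁/k₂)^[k₂/(k₂−k₁)].
= (1.97/2.31)^(2.31/(2.31−1.97)) = (0.8528)^(6.794) = 0.3390.
C_{S,max} = 0.3390×5.91 = 2.00 mol/dm³.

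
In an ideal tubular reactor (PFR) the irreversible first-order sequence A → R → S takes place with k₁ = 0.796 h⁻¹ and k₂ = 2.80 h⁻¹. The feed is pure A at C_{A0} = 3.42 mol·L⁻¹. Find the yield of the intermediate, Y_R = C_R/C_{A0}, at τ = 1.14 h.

0.144

Solving the coupled first-order balances gives C_R(τ) = [k₁/(k₂−k₁)]·C_{A0}·(e^(−k₁τ) − e^(−k₂τ)).
e^(−k₁τ) = e^(−0.796×1.14) = e^(−0.9074) = 0.4036; e^(−k₂τ) = e^(−3.192) = 0.04109.
C_R = 0.796×3.42/(2.80−0.796) × (0.4036−0.04109) = 1.358×0.3625 = 0.4924 mol·L⁻¹.
Y_R = C_R/C_{A0} = 0.4924/3.42 = 0.144.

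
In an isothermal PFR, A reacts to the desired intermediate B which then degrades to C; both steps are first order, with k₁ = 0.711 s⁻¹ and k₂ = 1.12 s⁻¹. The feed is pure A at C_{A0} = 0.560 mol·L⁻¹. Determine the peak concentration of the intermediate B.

0.161 mol·L⁻¹

At the optimum, C_{B,max}/C_{A0} = (k₁/k₂)^[k₂/(k₂−k₁)].
= (0.711/1.12)^(1.12/(1.12−0.711)) = (0.6348)^(2.738) = 0.2881.
C_{B,max} = 0.2881×0.560 = 0.161 mol·L⁻¹.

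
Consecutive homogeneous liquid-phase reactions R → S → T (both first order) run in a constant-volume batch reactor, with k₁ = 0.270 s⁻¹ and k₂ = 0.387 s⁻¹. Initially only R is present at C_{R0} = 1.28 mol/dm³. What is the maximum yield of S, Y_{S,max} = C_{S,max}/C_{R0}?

0.304

At the optimum, C_{S,max}/C_{R0} = (k₁/k₂)^[k₂/(k₂−k₁)].
= (0.270/0.387)^(0.387/(0.387−0.270)) = (0.6977)^(3.308) = 0.3040.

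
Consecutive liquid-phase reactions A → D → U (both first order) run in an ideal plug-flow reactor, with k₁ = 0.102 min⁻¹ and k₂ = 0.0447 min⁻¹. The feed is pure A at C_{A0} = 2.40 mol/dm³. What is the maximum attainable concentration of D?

Evaluating C_D at τ_opt = ln(k₂/k₁)/(k₂−k₁) gives C_{D,max}/C_{A0} = (k₁/k₂)^[k₂/(k₂−k₁)].
= (0.102/0.0447)^(0.0447/(0.0447−0.102)) = (2.282)^(-0.7801) = 0.5254.
C_{D,max} = 0.5254×2.40 = 1.26 mol/dm³.

1.26 mol/dm³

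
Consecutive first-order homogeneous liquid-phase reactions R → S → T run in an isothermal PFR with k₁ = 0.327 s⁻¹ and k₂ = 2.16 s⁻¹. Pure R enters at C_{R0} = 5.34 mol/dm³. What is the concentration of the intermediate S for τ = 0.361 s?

0.410 mol/dm³

For first-order series with pure R initially, C_S(τ) = k₁C_{R0}/(k₂−k₁)·(e^(−k₁τ) − e^(−k₂τ)).
e^(−k₁τ) = e^(−0.327×0.361) = e^(−0.1180) = 0.8887; e^(−k₂τ) = e^(−0.7798) = 0.4585.
C_S = 0.327×5.34/(2.16−0.327) × (0.8887−0.4585) = 0.9526×0.4301 = 0.4098 mol/dm³.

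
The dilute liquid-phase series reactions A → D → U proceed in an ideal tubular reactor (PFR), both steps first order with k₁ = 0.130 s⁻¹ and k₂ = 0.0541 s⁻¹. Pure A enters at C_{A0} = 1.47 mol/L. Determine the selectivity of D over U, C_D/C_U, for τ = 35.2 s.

0.316

For first-order series with pure A initially, C_D(τ) = k₁C_{A0}/(k₂−k₁)·(e^(−k₁τ) − e^(−k₂τ)).
e^(−k₁τ) = e^(−0.130×35.2) = e^(−4.576) = 0.01030; e^(−k₂τ) = e^(−1.904) = 0.1489.
C_D = 0.130×1.47/(0.0541−0.130) × (0.01030−0.1489) = (-2.518)×(-0.1386) = 0.3490 mol/L.
C_A = C_{A0}e^(−k₁τ) = 0.01514 mol/L, so C_U = C_{A0}−C_A−C_D = 1.106 mol/L; C_D/C_U = 0.316.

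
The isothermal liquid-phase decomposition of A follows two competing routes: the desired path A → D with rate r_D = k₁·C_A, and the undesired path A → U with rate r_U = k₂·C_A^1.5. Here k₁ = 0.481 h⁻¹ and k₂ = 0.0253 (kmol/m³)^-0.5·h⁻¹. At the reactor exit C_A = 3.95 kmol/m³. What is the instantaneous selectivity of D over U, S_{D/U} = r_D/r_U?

9.57

S_{D/U} = r_D/r_U = (k₁·C_A)/(k₂·C_A^1.5) = (k₁/k₂)·C_A^-0.5.
= (0.481×3.950) / (0.0253×3.950^1.5) = 1.900/0.1986 = 9.57.
The undesired path is higher order in A, so low C_A (CSTR or dilute feed) favours D.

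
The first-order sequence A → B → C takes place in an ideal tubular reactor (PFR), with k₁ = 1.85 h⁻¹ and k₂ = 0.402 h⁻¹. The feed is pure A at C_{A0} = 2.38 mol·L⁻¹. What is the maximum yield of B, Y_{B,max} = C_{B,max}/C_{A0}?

Evaluating C_B at τ_opt = ln(k₂/k₁)/(k₂−k₁) gives C_{B,max}/C_{A0} = (k₁/k₂)^[k₂/(k₂−k₁)].
= (1.85/0.402)^(0.402/(0.402−1.85)) = (4.602)^(-0.2776) = 0.6546.

0.655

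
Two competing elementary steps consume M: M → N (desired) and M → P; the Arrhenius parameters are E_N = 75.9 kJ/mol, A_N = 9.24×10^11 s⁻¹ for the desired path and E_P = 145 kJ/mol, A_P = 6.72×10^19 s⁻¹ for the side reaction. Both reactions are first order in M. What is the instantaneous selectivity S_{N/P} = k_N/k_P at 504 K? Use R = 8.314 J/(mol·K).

Since both paths have the same order in M, the concentration cancels and S_{N/P} = k_N/k_P = (A_N/A_P)·exp[(E_P−E_N)/(RT)].
(E_P−E_N)/(RT) = (145−75.9)×10³/(8.314×504) = 69100/4190 = 16.49.
k_N/k_P = (9.24×10^11/6.72×10^19)·exp(16.49) = 1.375×10^-8 × 1.451×10^7 = 0.200.
Since E_N < E_P, lowering the temperature improves selectivity toward N.

0.200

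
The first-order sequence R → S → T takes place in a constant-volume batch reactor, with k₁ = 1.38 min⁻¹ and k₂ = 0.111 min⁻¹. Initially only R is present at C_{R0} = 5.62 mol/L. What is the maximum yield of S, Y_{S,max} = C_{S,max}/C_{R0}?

0.802

Evaluating C_S at t_opt = ln(k₂/k₁)/(k₂−k₁) gives C_{S,max}/C_{R0} = (k₁/k₂)^[k₂/(k₂−k₁)].
= (1.38/0.111)^(0.111/(0.111−1.38)) = (12.43)^(-0.08747) = 0.8022.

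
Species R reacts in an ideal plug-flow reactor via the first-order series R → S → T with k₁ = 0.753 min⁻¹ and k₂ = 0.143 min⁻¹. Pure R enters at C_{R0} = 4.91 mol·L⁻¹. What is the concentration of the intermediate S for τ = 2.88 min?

Solving the coupled first-order balances gives C_S(τ) = [k₁/(k₂−k₁)]·C_{R0}·(e^(−k₁τ) − e^(−k₂τ)).
e^(−k₁τ) = e^(−0.753×2.88) = e^(−2.169) = 0.1143; e^(−k₂τ) = e^(−0.4118) = 0.6624.
C_S = 0.753×4.91/(0.143−0.753) × (0.1143−0.6624) = (-6.061)×(-0.5481) = 3.322 mol·L⁻¹.

3.32 mol·L⁻¹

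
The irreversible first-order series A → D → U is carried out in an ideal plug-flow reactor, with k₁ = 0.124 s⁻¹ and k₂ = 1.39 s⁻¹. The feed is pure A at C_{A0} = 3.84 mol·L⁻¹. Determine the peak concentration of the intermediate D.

0.270 mol·L⁻¹

At the optimum, C_{D,max}/C_{A0} = (k₁/k₂)^[k₂/(k₂−k₁)].
= (0.124/1.39)^(1.39/(1.39−0.124)) = (0.08921)^(1.098) = 0.07040.
C_{D,max} = 0.07040×3.84 = 0.270 mol·L⁻¹.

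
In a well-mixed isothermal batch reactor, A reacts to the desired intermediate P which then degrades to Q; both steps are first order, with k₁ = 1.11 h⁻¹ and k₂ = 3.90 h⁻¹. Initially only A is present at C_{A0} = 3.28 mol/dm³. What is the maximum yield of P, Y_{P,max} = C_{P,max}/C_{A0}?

For a first-order series the maximum intermediate yield is C_{P,max}/C_{A0} = (k₁/k₂)^[k₂/(k₂−k₁)].
= (1.11/3.90)^(3.90/(3.90−1.11)) = (0.2846)^(1.398) = 0.1726.

0.173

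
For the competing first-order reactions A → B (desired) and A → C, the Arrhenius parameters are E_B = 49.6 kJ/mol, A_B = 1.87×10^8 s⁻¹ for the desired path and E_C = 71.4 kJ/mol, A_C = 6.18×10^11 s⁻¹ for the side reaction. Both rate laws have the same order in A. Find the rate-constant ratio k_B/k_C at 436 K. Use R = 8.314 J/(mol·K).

0.124

k_B/k_C = (A_B/A_C)·exp[−(E_B−E_C)/(RT)] = (A_B/A_C)·exp[(E_C−E_B)/(RT)].
(E_C−E_B)/(RT) = (71.4−49.6)×10³/(8.314×436) = 21800/3625 = 6.014.
k_B/k_C = (1.87×10^8/6.18×10^11)·exp(6.014) = 3.026×10^-4 × 409.1 = 0.124.
Since E_B < E_C, lowering the temperature improves selectivity toward B.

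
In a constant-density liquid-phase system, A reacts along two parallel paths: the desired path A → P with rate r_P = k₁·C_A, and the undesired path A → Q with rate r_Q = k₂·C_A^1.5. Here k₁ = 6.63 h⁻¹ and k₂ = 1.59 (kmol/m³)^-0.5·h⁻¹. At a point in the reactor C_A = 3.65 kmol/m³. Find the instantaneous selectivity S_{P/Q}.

S_{P/Q} = r_P/r_Q = (k₁·C_A)/(k₂·C_A^1.5) = (k₁/k₂)·C_A^-0.5.
= (6.63×3.650) / (1.59×3.650^1.5) = 24.20/11.09 = 2.18.

2.18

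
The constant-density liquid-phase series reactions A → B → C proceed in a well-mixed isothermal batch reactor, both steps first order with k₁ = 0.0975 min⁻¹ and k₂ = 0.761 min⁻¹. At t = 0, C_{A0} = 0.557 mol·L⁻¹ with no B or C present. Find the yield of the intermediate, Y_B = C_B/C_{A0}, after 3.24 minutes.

Solving the coupled first-order balances gives C_B(t) = [k₁/(k₂−k₁)]·C_{A0}·(e^(−k₁t) − e^(−k₂t)).
e^(−k₁t) = e^(−0.0975×3.24) = e^(−0.3159) = 0.7291; e^(−k₂t) = e^(−2.466) = 0.08495.
C_B = 0.0975×0.557/(0.761−0.0975) × (0.7291−0.08495) = 0.08185×0.6442 = 0.05273 mol·L⁻¹.
Y_B = C_B/C_{A0} = 0.05273/0.557 = 0.0947.

0.0947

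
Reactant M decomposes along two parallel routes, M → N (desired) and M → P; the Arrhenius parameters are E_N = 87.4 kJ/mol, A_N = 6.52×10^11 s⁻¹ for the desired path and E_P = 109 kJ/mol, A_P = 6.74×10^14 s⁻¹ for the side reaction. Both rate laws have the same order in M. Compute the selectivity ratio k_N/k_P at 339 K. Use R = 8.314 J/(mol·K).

2.06

With equal orders, S_{N/P} = k_N/k_P = (A_N/A_P)·exp[(E_P−E_N)/(RT)].
(E_P−E_N)/(RT) = (109−87.4)×10³/(8.314×339) = 21600/2818 = 7.664.
k_N/k_P = (6.52×10^11/6.74×10^14)·exp(7.664) = 9.674×10^-4 × 2130 = 2.06.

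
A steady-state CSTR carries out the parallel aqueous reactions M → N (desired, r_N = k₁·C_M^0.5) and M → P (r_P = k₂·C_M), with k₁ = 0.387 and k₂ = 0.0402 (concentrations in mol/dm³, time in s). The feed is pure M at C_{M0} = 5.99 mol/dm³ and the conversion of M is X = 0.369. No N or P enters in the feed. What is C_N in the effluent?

1.84 mol/dm³

Exit C_M = C_{M0}(1−X) = 5.99×0.631 = 3.780 mol/dm³.
Rates in a CSTR are evaluated at the outlet concentration: r_N = 0.387×3.780^0.5 = 0.7524, r_P = 0.0402×3.780 = 0.1519.
Fraction of consumed M going to N: r_N/(r_N+r_P) = 0.8320.
C_N = 0.8320·C_{M0}·X = 0.8320×5.99×0.369 = 1.84 mol/dm³.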